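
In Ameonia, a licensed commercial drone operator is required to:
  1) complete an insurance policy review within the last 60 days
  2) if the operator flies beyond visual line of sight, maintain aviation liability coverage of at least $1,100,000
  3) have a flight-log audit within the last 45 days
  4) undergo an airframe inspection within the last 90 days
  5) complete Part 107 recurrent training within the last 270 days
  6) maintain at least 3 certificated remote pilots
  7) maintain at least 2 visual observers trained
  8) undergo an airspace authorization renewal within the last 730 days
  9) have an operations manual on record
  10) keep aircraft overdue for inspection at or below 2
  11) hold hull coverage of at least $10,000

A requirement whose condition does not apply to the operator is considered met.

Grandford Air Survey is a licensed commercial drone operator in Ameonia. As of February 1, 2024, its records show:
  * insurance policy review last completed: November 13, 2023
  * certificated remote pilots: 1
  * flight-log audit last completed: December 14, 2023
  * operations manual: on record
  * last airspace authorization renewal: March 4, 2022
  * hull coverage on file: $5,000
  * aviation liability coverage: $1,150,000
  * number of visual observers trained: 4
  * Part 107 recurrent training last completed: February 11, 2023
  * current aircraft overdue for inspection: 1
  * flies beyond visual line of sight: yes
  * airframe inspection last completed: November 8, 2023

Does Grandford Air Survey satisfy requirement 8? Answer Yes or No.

8. airspace authorization renewal 699 days ago vs limit 730 → met

Yes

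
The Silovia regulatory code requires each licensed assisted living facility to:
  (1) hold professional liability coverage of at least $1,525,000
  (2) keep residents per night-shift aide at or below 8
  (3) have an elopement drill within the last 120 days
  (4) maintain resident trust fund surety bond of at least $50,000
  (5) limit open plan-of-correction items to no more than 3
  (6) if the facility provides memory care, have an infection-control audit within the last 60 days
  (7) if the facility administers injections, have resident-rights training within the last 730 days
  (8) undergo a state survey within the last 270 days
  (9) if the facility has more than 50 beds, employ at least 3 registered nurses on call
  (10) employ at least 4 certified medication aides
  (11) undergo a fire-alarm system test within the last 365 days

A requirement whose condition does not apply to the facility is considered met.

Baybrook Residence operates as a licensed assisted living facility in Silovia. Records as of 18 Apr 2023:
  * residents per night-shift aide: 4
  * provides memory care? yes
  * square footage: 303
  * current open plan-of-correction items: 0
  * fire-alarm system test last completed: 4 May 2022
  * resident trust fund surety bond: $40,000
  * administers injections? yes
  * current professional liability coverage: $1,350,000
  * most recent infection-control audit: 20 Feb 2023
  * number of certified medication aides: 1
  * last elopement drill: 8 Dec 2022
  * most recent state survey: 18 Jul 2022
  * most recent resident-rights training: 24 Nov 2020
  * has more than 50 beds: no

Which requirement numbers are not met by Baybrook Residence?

1. professional liability coverage $1,350,000 < $1,525,000 → not met
2. residents per night-shift aide 4 ≤ 8 → met
3. elopement drill 131 days ago vs limit 120 → not met
4. resident trust fund surety bond $40,000 < $50,000 → not met
5. open plan-of-correction items 0 ≤ 3 → met
6. condition 'provides memory care' holds; infection-control audit 57 days ago vs limit 60 → met
7. condition 'administers injections' holds; resident-rights training 875 days ago vs limit 730 → not met
8. state survey 274 days ago vs limit 270 → not met
9. condition 'has more than 50 beds' does not hold → requirement n/a → met
10. certified medication aides 1 < 4 → not met
11. fire-alarm system test 349 days ago vs limit 365 → met
Not met: 1, 3, 4, 7, 8, 10

1, 3, 4, 7, 8, 10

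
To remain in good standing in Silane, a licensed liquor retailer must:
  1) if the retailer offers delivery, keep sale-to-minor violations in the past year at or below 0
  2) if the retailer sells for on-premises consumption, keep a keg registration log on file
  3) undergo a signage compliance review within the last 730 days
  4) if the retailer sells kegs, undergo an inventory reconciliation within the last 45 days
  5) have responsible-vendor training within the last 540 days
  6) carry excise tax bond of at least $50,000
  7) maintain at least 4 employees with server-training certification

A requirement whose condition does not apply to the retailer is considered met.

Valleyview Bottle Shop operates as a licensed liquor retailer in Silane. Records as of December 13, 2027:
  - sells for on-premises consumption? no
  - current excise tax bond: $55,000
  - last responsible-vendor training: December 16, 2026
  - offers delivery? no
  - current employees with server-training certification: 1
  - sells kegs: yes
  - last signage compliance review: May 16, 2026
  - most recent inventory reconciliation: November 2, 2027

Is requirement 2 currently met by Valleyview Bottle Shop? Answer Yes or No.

Yes

2. condition 'sells for on-premises consumption' does not hold → requirement n/a → met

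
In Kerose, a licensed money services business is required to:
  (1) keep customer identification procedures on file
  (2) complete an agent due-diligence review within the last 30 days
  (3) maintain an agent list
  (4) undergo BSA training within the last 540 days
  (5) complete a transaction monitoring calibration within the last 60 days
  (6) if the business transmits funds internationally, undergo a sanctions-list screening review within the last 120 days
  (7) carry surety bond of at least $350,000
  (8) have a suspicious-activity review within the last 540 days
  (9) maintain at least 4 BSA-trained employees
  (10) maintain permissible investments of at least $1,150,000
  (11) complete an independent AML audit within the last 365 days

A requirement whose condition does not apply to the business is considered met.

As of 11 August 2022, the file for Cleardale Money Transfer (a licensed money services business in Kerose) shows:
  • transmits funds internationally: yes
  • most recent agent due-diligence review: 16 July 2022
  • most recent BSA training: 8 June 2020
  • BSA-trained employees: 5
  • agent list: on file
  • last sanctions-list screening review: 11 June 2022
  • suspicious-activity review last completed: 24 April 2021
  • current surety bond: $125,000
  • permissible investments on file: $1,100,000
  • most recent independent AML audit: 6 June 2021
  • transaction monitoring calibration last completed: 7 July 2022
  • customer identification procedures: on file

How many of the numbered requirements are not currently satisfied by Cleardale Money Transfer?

1. customer identification procedures present → met
2. agent due-diligence review 26 days ago vs limit 30 → met
3. agent list present → met
4. BSA training 794 days ago vs limit 540 → not met
5. transaction monitoring calibration 35 days ago vs limit 60 → met
6. condition 'transmits funds internationally' holds; sanctions-list screening review 61 days ago vs limit 120 → met
7. surety bond $125,000 < $350,000 → not met
8. suspicious-activity review 474 days ago vs limit 540 → met
9. BSA-trained employees 5 ≥ 4 → met
10. permissible investments $1,100,000 < $1,150,000 → not met
11. independent AML audit 431 days ago vs limit 365 → not met
Not met: 4 of 11

4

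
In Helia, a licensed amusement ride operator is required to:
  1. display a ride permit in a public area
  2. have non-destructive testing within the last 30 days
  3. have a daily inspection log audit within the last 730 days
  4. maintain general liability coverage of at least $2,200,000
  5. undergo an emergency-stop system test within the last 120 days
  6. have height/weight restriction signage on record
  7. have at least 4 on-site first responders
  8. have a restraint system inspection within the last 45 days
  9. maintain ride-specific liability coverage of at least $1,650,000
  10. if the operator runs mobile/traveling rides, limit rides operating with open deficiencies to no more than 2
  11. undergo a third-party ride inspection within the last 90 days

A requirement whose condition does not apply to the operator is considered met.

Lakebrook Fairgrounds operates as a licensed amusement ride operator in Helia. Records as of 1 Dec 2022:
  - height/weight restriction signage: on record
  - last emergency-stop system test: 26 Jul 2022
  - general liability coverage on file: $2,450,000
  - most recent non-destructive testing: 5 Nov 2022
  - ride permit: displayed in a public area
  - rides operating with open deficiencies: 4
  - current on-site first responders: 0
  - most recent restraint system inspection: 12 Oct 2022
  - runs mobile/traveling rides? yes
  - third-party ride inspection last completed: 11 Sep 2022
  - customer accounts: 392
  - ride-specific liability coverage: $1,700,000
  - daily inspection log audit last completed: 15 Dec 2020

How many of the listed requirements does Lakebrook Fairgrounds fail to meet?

4

1. ride permit present → met
2. non-destructive testing 26 days ago vs limit 30 → met
3. daily inspection log audit 716 days ago vs limit 730 → met
4. general liability coverage $2,450,000 ≥ $2,200,000 → met
5. emergency-stop system test 128 days ago vs limit 120 → not met
6. height/weight restriction signage present → met
7. on-site first responders 0 < 4 → not met
8. restraint system inspection 50 days ago vs limit 45 → not met
9. ride-specific liability coverage $1,700,000 ≥ $1,650,000 → met
10. condition 'runs mobile/traveling rides' holds; rides operating with open deficiencies 4 > 2 → not met
11. third-party ride inspection 81 days ago vs limit 90 → met
Not met: 4 of 11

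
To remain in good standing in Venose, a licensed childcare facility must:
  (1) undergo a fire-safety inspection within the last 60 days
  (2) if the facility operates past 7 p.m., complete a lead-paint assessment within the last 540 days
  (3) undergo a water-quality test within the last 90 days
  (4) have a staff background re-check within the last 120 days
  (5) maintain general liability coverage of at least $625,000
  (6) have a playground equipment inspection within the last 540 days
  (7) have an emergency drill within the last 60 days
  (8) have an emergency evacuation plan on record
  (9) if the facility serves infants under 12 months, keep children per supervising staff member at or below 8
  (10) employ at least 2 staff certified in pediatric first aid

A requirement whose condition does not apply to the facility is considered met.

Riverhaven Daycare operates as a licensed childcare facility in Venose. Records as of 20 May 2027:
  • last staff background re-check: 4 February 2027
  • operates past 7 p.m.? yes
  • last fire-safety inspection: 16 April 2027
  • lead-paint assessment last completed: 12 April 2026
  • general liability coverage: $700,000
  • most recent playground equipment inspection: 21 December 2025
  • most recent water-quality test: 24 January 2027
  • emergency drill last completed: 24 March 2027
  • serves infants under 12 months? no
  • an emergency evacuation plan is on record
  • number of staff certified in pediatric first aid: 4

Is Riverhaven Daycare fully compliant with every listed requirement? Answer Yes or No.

1. fire-safety inspection 34 days ago vs limit 60 → met
2. condition 'operates past 7 p.m.' holds; lead-paint assessment 403 days ago vs limit 540 → met
3. water-quality test 116 days ago vs limit 90 → not met
4. staff background re-check 105 days ago vs limit 120 → met
5. general liability coverage $700,000 ≥ $625,000 → met
6. playground equipment inspection 515 days ago vs limit 540 → met
7. emergency drill 57 days ago vs limit 60 → met
8. emergency evacuation plan present → met
9. condition 'serves infants under 12 months' does not hold → requirement n/a → met
10. staff certified in pediatric first aid 4 ≥ 2 → met
Not met: 3

No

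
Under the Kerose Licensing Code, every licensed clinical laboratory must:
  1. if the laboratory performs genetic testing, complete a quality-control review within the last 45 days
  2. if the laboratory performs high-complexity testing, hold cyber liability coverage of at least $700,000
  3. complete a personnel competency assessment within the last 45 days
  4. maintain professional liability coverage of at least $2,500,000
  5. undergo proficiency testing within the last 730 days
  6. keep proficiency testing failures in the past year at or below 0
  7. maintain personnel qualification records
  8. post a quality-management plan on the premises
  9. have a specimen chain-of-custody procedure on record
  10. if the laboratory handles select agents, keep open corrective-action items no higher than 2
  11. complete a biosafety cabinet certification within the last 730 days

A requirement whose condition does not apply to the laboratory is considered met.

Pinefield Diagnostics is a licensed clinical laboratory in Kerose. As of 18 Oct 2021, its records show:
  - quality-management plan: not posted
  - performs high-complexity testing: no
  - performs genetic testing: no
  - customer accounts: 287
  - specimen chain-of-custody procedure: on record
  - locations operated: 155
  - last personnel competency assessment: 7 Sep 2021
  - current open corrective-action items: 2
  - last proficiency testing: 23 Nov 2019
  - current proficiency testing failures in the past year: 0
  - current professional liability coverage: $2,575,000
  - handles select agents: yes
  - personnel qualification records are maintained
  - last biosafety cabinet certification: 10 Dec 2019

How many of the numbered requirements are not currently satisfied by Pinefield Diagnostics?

1

1. condition 'performs genetic testing' does not hold → requirement n/a → met
2. condition 'performs high-complexity testing' does not hold → requirement n/a → met
3. personnel competency assessment 41 days ago vs limit 45 → met
4. professional liability coverage $2,575,000 ≥ $2,500,000 → met
5. proficiency testing 695 days ago vs limit 730 → met
6. proficiency testing failures in the past year 0 ≤ 0 → met
7. personnel qualification records present → met
8. quality-management plan absent → not met
9. specimen chain-of-custody procedure present → met
10. condition 'handles select agents' holds; open corrective-action items 2 ≤ 2 → met
11. biosafety cabinet certification 678 days ago vs limit 730 → met
Not met: 1 of 11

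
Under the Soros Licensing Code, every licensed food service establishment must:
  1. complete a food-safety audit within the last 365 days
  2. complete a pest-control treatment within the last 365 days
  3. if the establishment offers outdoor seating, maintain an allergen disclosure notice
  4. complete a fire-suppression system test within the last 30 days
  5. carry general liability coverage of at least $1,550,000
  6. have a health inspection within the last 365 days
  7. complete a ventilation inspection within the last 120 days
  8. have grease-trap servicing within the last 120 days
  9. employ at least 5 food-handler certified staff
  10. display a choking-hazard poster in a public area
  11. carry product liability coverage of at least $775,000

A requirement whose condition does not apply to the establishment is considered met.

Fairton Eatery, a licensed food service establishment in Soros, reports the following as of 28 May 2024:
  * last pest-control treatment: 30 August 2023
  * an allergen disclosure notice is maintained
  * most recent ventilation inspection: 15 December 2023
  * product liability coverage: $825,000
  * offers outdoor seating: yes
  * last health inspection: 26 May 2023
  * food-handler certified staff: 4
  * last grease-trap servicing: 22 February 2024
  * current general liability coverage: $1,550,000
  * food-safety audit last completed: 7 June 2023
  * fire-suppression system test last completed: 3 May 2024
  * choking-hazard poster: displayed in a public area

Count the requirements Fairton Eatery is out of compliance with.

1. food-safety audit 356 days ago vs limit 365 → met
2. pest-control treatment 272 days ago vs limit 365 → met
3. condition 'offers outdoor seating' holds; allergen disclosure notice present → met
4. fire-suppression system test 25 days ago vs limit 30 → met
5. general liability coverage $1,550,000 ≥ $1,550,000 → met
6. health inspection 368 days ago vs limit 365 → not met
7. ventilation inspection 165 days ago vs limit 120 → not met
8. grease-trap servicing 96 days ago vs limit 120 → met
9. food-handler certified staff 4 < 5 → not met
10. choking-hazard poster present → met
11. product liability coverage $825,000 ≥ $775,000 → met
Not met: 3 of 11

3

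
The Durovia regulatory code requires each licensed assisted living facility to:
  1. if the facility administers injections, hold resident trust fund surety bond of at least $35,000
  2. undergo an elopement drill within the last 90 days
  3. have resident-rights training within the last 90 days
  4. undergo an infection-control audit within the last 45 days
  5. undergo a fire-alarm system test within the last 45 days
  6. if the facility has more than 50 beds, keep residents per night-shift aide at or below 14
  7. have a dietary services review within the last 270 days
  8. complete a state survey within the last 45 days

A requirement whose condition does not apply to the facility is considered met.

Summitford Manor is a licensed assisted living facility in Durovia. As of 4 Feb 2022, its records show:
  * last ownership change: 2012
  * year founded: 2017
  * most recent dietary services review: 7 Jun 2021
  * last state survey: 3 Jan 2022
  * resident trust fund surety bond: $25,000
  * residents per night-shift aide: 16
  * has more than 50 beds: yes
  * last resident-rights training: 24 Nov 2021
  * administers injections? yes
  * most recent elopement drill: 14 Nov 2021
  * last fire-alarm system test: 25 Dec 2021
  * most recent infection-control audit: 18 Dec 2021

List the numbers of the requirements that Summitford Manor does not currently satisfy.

1, 4, 6

1. condition 'administers injections' holds; resident trust fund surety bond $25,000 < $35,000 → not met
2. elopement drill 82 days ago vs limit 90 → met
3. resident-rights training 72 days ago vs limit 90 → met
4. infection-control audit 48 days ago vs limit 45 → not met
5. fire-alarm system test 41 days ago vs limit 45 → met
6. condition 'has more than 50 beds' holds; residents per night-shift aide 16 > 14 → not met
7. dietary services review 242 days ago vs limit 270 → met
8. state survey 32 days ago vs limit 45 → met
Not met: 1, 4, 6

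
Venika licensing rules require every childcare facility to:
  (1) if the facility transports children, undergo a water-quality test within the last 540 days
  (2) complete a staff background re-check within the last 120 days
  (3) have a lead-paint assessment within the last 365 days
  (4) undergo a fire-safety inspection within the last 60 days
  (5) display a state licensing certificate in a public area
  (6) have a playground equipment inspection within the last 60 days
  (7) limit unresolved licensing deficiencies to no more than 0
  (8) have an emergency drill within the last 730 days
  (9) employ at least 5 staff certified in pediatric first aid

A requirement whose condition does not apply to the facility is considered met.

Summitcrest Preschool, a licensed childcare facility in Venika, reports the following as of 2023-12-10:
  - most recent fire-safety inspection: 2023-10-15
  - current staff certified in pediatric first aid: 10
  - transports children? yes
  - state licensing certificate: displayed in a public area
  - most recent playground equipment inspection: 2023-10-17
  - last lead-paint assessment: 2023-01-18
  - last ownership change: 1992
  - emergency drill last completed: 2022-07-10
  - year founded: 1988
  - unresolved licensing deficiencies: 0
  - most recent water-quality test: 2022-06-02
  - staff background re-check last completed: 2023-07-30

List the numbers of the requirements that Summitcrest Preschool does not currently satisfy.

1. condition 'transports children' holds; water-quality test 556 days ago vs limit 540 → not met
2. staff background re-check 133 days ago vs limit 120 → not met
3. lead-paint assessment 326 days ago vs limit 365 → met
4. fire-safety inspection 56 days ago vs limit 60 → met
5. state licensing certificate present → met
6. playground equipment inspection 54 days ago vs limit 60 → met
7. unresolved licensing deficiencies 0 ≤ 0 → met
8. emergency drill 518 days ago vs limit 730 → met
9. staff certified in pediatric first aid 10 ≥ 5 → met
Not met: 1, 2

1, 2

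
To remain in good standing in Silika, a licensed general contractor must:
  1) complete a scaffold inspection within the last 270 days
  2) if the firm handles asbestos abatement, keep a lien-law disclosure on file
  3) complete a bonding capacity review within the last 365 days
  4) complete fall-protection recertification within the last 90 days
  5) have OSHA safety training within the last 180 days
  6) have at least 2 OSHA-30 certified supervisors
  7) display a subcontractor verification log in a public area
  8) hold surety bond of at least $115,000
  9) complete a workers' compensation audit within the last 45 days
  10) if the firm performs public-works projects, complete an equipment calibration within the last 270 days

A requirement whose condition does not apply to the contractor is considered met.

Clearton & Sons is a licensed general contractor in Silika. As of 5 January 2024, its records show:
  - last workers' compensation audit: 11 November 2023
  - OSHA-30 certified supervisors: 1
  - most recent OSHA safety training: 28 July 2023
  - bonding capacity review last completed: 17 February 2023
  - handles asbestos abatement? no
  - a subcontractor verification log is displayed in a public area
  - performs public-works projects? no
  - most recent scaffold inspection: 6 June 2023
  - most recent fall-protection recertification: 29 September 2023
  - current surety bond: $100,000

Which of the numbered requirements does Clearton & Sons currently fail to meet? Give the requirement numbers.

1. scaffold inspection 213 days ago vs limit 270 → met
2. condition 'handles asbestos abatement' does not hold → requirement n/a → met
3. bonding capacity review 322 days ago vs limit 365 → met
4. fall-protection recertification 98 days ago vs limit 90 → not met
5. OSHA safety training 161 days ago vs limit 180 → met
6. OSHA-30 certified supervisors 1 < 2 → not met
7. subcontractor verification log present → met
8. surety bond $100,000 < $115,000 → not met
9. workers' compensation audit 55 days ago vs limit 45 → not met
10. condition 'performs public-works projects' does not hold → requirement n/a → met
Not met: 4, 6, 8, 9

4, 6, 8, 9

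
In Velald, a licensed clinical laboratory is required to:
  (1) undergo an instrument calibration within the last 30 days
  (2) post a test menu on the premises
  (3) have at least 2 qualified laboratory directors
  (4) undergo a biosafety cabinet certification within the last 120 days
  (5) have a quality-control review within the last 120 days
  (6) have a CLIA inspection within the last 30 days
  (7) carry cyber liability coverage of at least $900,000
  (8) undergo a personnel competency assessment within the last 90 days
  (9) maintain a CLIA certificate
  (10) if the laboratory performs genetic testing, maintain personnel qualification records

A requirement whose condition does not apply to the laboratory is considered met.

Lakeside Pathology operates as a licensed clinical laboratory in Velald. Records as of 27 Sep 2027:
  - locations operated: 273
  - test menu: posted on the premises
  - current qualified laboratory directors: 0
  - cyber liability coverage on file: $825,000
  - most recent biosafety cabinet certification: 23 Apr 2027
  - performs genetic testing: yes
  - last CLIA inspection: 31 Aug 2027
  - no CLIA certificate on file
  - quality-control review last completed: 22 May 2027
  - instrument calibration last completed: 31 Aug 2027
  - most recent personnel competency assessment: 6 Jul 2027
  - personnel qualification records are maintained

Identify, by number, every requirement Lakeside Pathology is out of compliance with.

3, 4, 5, 7, 9

1. instrument calibration 27 days ago vs limit 30 → met
2. test menu present → met
3. qualified laboratory directors 0 < 2 → not met
4. biosafety cabinet certification 157 days ago vs limit 120 → not met
5. quality-control review 128 days ago vs limit 120 → not met
6. CLIA inspection 27 days ago vs limit 30 → met
7. cyber liability coverage $825,000 < $900,000 → not met
8. personnel competency assessment 83 days ago vs limit 90 → met
9. CLIA certificate absent → not met
10. condition 'performs genetic testing' holds; personnel qualification records present → met
Not met: 3, 4, 5, 7, 9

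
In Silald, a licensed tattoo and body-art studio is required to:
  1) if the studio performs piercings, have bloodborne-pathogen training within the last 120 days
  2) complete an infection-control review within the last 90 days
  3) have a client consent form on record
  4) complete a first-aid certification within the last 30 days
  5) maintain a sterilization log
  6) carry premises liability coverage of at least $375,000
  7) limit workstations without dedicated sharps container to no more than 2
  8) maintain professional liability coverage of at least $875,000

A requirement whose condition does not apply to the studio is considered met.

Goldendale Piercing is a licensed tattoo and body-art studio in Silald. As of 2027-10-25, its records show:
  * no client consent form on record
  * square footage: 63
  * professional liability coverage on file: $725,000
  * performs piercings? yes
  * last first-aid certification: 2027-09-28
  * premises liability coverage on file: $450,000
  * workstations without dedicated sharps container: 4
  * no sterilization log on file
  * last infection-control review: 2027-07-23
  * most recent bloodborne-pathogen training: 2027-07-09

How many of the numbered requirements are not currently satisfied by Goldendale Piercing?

5

1. condition 'performs piercings' holds; bloodborne-pathogen training 108 days ago vs limit 120 → met
2. infection-control review 94 days ago vs limit 90 → not met
3. client consent form absent → not met
4. first-aid certification 27 days ago vs limit 30 → met
5. sterilization log absent → not met
6. premises liability coverage $450,000 ≥ $375,000 → met
7. workstations without dedicated sharps container 4 > 2 → not met
8. professional liability coverage $725,000 < $875,000 → not met
Not met: 5 of 8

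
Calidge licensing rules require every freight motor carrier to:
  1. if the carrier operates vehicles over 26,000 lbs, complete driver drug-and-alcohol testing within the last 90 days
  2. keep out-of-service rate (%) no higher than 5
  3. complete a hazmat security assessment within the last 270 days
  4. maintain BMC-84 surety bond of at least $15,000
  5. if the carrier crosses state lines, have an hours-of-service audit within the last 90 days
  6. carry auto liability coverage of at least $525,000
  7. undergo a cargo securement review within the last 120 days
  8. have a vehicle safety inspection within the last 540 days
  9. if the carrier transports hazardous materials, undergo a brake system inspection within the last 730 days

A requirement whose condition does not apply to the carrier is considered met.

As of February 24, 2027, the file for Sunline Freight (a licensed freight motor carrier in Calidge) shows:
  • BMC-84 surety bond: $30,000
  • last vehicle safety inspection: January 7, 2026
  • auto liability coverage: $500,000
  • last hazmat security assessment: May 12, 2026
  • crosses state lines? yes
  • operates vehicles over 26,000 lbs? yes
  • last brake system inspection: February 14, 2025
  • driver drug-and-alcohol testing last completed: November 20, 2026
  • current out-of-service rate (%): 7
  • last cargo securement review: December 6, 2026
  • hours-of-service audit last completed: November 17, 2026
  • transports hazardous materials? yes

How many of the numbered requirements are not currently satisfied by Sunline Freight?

6

1. condition 'operates vehicles over 26,000 lbs' holds; driver drug-and-alcohol testing 96 days ago vs limit 90 → not met
2. out-of-service rate (%) 7 > 5 → not met
3. hazmat security assessment 288 days ago vs limit 270 → not met
4. BMC-84 surety bond $30,000 ≥ $15,000 → met
5. condition 'crosses state lines' holds; hours-of-service audit 99 days ago vs limit 90 → not met
6. auto liability coverage $500,000 < $525,000 → not met
7. cargo securement review 80 days ago vs limit 120 → met
8. vehicle safety inspection 413 days ago vs limit 540 → met
9. condition 'transports hazardous materials' holds; brake system inspection 740 days ago vs limit 730 → not met
Not met: 6 of 9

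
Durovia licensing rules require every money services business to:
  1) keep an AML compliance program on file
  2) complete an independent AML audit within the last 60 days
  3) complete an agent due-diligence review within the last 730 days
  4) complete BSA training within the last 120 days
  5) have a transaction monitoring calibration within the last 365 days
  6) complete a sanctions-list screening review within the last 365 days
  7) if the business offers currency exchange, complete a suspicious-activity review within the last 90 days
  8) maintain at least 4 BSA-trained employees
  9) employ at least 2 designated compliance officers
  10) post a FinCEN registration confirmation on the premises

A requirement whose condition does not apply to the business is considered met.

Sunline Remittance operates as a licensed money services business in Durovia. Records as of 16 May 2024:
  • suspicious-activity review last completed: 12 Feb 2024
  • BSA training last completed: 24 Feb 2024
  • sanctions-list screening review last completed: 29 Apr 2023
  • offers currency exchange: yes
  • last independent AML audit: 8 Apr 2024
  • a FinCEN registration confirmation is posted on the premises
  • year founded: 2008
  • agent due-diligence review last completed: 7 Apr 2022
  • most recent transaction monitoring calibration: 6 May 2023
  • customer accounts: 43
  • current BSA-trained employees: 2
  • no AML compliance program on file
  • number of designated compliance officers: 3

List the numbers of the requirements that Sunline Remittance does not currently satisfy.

1. AML compliance program absent → not met
2. independent AML audit 38 days ago vs limit 60 → met
3. agent due-diligence review 770 days ago vs limit 730 → not met
4. BSA training 82 days ago vs limit 120 → met
5. transaction monitoring calibration 376 days ago vs limit 365 → not met
6. sanctions-list screening review 383 days ago vs limit 365 → not met
7. condition 'offers currency exchange' holds; suspicious-activity review 94 days ago vs limit 90 → not met
8. BSA-trained employees 2 < 4 → not met
9. designated compliance officers 3 ≥ 2 → met
10. FinCEN registration confirmation present → met
Not met: 1, 3, 5, 6, 7, 8

1, 3, 5, 6, 7, 8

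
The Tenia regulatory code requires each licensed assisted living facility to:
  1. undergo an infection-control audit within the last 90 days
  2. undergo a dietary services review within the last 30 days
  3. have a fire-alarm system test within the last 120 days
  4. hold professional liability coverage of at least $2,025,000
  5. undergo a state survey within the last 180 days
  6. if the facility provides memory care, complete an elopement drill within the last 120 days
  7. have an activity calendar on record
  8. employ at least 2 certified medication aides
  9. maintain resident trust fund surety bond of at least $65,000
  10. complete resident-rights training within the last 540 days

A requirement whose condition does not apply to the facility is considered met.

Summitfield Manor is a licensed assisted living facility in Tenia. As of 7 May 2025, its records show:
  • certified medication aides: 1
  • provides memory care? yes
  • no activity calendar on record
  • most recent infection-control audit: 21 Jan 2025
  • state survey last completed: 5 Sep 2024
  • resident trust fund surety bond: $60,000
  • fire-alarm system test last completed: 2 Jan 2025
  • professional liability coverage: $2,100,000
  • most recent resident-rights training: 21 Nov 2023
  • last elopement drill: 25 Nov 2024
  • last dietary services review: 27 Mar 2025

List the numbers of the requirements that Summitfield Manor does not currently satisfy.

1, 2, 3, 5, 6, 7, 8, 9

1. infection-control audit 106 days ago vs limit 90 → not met
2. dietary services review 41 days ago vs limit 30 → not met
3. fire-alarm system test 125 days ago vs limit 120 → not met
4. professional liability coverage $2,100,000 ≥ $2,025,000 → met
5. state survey 244 days ago vs limit 180 → not met
6. condition 'provides memory care' holds; elopement drill 163 days ago vs limit 120 → not met
7. activity calendar absent → not met
8. certified medication aides 1 < 2 → not met
9. resident trust fund surety bond $60,000 < $65,000 → not met
10. resident-rights training 533 days ago vs limit 540 → met
Not met: 1, 2, 3, 5, 6, 7, 8, 9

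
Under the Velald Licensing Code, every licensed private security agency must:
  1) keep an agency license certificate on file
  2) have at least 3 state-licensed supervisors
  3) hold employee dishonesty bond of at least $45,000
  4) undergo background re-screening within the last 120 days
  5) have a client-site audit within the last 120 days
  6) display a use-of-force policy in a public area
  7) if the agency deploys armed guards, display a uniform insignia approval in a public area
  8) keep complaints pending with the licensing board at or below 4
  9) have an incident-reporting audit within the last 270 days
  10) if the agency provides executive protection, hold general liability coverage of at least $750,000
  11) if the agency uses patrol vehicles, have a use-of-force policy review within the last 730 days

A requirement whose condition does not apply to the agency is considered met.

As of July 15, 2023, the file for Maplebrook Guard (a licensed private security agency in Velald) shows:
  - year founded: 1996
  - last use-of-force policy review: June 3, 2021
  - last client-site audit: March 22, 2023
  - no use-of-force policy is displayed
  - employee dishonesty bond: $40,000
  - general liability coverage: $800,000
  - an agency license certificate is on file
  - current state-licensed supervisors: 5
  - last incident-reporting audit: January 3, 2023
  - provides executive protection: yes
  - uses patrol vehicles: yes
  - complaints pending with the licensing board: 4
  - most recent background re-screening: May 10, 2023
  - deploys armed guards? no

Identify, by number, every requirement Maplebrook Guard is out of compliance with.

1. agency license certificate present → met
2. state-licensed supervisors 5 ≥ 3 → met
3. employee dishonesty bond $40,000 < $45,000 → not met
4. background re-screening 66 days ago vs limit 120 → met
5. client-site audit 115 days ago vs limit 120 → met
6. use-of-force policy absent → not met
7. condition 'deploys armed guards' does not hold → requirement n/a → met
8. complaints pending with the licensing board 4 ≤ 4 → met
9. incident-reporting audit 193 days ago vs limit 270 → met
10. condition 'provides executive protection' holds; general liability coverage $800,000 ≥ $750,000 → met
11. condition 'uses patrol vehicles' holds; use-of-force policy review 772 days ago vs limit 730 → not met
Not met: 3, 6, 11

3, 6, 11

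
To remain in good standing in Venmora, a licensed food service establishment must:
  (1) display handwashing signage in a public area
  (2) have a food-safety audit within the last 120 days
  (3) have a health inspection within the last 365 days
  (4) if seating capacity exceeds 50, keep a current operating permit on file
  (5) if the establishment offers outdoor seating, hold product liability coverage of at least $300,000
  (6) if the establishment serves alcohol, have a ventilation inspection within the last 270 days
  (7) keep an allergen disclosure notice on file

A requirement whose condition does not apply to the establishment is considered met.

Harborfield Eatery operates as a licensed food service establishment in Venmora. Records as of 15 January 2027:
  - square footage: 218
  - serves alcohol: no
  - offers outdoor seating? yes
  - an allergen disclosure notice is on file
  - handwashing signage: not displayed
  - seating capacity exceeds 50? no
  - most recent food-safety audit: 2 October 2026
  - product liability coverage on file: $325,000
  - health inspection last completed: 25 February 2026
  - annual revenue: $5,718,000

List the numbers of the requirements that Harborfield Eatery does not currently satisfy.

1. handwashing signage absent → not met
2. food-safety audit 105 days ago vs limit 120 → met
3. health inspection 324 days ago vs limit 365 → met
4. condition 'seating capacity exceeds 50' does not hold → requirement n/a → met
5. condition 'offers outdoor seating' holds; product liability coverage $325,000 ≥ $300,000 → met
6. condition 'serves alcohol' does not hold → requirement n/a → met
7. allergen disclosure notice present → met
Not met: 1

1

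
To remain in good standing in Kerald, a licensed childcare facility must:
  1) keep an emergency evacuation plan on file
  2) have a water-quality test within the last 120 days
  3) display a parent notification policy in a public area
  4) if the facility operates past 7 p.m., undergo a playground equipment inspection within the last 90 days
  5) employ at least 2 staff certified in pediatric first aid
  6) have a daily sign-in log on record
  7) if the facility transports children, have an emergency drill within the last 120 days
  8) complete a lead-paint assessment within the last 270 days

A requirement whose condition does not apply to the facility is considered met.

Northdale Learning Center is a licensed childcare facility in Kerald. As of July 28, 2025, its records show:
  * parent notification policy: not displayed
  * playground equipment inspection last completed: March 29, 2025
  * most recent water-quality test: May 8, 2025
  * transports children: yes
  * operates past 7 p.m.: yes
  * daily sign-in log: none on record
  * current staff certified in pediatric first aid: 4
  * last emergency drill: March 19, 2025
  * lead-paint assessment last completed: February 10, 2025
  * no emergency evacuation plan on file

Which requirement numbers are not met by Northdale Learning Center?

1. emergency evacuation plan absent → not met
2. water-quality test 81 days ago vs limit 120 → met
3. parent notification policy absent → not met
4. condition 'operates past 7 p.m.' holds; playground equipment inspection 121 days ago vs limit 90 → not met
5. staff certified in pediatric first aid 4 ≥ 2 → met
6. daily sign-in log absent → not met
7. condition 'transports children' holds; emergency drill 131 days ago vs limit 120 → not met
8. lead-paint assessment 168 days ago vs limit 270 → met
Not met: 1, 3, 4, 6, 7

1, 3, 4, 6, 7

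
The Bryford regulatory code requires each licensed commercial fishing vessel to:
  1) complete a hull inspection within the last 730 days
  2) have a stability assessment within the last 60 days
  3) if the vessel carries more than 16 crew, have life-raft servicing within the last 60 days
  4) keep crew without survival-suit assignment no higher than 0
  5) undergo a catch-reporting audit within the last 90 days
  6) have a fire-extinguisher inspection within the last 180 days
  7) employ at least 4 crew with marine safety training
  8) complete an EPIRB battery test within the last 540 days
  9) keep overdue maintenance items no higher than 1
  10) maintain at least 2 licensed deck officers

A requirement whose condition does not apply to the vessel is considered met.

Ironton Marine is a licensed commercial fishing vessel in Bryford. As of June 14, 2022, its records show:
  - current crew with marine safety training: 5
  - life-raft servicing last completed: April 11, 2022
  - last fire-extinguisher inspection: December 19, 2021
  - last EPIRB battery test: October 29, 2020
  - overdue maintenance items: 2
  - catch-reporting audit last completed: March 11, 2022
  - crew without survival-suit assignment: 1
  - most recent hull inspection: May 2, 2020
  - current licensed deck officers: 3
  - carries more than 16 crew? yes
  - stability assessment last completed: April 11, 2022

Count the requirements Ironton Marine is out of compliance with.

1. hull inspection 773 days ago vs limit 730 → not met
2. stability assessment 64 days ago vs limit 60 → not met
3. condition 'carries more than 16 crew' holds; life-raft servicing 64 days ago vs limit 60 → not met
4. crew without survival-suit assignment 1 > 0 → not met
5. catch-reporting audit 95 days ago vs limit 90 → not met
6. fire-extinguisher inspection 177 days ago vs limit 180 → met
7. crew with marine safety training 5 ≥ 4 → met
8. EPIRB battery test 593 days ago vs limit 540 → not met
9. overdue maintenance items 2 > 1 → not met
10. licensed deck officers 3 ≥ 2 → met
Not met: 7 of 10

7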